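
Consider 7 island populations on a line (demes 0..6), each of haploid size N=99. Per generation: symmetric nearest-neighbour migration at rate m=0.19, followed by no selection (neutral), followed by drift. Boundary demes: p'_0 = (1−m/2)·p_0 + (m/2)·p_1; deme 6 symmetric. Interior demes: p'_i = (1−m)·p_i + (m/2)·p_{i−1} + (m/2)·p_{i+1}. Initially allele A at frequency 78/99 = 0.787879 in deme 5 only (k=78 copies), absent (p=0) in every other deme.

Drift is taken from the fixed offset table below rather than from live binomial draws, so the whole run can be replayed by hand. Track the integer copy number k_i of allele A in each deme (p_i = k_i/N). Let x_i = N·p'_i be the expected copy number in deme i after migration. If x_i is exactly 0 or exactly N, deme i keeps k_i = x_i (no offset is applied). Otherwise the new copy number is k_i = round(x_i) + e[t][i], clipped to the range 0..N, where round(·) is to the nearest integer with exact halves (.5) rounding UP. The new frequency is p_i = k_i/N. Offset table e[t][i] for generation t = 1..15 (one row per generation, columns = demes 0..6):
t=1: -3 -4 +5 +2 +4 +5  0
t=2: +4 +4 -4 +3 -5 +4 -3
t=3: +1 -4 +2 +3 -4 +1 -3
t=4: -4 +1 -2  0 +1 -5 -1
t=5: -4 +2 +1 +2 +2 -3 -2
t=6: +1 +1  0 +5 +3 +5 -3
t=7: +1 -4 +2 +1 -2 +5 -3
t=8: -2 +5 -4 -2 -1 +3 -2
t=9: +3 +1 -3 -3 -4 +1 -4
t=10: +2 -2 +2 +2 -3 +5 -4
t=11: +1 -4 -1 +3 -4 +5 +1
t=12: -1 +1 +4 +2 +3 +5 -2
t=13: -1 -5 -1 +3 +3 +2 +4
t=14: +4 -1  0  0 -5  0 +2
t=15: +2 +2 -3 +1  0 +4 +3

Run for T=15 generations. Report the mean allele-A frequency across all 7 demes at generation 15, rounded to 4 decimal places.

t=0: k=[0 0 0 0 0 78 0]
t=1: x=[0.0000 0.0000 0.0000 0.0000 7.4100 63.1800 7.4100] k=[0 0 0 0 11 68 7]
t=2: x=[0.0000 0.0000 0.0000 1.0450 15.3700 56.7900 12.7950] k=[0 0 0 4 10 61 10]
t=3: x=[0.0000 0.0000 0.3800 4.1900 14.2750 51.3100 14.8450] k=[0 0 2 7 10 52 12]
t=4: x=[0.0000 0.1900 2.2850 6.8100 13.7050 44.2100 15.8000] k=[0 1 0 7 15 39 15]
t=5: x=[0.0950 0.8100 0.7600 7.0950 16.5200 34.4400 17.2800] k=[0 3 2 9 19 31 15]
t=6: x=[0.2850 2.6200 2.7600 9.2850 19.1900 28.3400 16.5200] k=[1 4 3 14 22 33 14]
t=7: x=[1.2850 3.6200 4.1400 13.7150 22.2850 30.1500 15.8050] k=[2 0 6 15 20 35 13]
t=8: x=[1.8100 0.7600 6.2850 14.6200 20.9500 31.4850 15.0900] k=[0 6 2 13 20 34 13]
t=9: x=[0.5700 5.0500 3.4250 12.6200 20.6650 30.6750 14.9950] k=[4 6 0 10 17 32 11]
t=10: x=[4.1900 5.2400 1.5200 9.7150 17.7600 28.5800 12.9950] k=[6 3 4 12 15 34 9]
t=11: x=[5.7150 3.3800 4.6650 11.5250 16.5200 29.8200 11.3750] k=[7 0 4 15 13 35 12]
t=12: x=[6.3350 1.0450 4.6650 13.7650 15.2800 30.7250 14.1850] k=[5 2 9 16 18 36 12]
t=13: x=[4.7150 2.9500 9.0000 15.5250 19.5200 32.0100 14.2800] k=[4 0 8 19 23 34 18]
t=14: x=[3.6200 1.1400 8.2850 18.3350 23.6650 31.4350 19.5200] k=[8 0 8 18 19 31 22]
t=15: x=[7.2400 1.5200 8.1900 17.1450 20.0450 29.0050 22.8550] k=[9 4 5 18 20 33 26]

0.1659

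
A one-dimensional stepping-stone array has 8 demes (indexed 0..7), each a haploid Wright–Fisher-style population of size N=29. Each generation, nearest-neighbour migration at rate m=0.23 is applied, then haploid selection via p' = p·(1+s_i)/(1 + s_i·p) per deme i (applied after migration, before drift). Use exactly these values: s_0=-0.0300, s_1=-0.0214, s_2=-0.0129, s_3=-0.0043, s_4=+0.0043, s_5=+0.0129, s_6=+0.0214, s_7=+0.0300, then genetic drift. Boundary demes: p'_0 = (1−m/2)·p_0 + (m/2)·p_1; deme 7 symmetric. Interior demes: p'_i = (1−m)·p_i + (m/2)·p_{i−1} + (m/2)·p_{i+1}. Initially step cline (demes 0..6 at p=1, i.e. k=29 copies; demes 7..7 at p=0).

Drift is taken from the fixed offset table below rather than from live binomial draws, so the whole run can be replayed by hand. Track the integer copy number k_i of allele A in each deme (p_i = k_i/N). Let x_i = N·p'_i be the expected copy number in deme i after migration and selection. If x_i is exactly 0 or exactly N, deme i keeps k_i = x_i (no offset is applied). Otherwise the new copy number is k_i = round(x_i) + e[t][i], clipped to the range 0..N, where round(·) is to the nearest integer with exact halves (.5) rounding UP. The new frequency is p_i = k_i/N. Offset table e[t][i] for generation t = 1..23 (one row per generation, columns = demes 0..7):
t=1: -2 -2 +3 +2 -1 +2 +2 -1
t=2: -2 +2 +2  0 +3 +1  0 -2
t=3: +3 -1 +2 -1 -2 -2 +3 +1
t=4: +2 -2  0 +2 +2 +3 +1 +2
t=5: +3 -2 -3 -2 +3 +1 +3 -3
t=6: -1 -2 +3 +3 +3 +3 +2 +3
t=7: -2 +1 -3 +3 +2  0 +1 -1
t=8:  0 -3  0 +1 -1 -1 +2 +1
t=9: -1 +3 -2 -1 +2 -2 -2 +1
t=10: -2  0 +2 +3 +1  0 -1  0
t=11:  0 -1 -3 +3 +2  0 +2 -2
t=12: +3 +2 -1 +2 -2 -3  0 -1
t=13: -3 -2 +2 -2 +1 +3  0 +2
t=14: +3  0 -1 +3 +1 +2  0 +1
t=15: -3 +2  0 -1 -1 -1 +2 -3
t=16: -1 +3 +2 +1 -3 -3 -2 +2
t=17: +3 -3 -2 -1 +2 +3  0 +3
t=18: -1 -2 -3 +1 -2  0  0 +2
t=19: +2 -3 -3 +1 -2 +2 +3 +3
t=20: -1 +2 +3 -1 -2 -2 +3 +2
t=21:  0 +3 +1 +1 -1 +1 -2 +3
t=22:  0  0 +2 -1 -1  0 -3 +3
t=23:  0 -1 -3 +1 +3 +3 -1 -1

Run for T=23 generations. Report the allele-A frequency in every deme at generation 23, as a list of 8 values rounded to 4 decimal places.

[0.9655, 0.9655, 0.8966, 0.9655, 0.9310, 1.0000, 0.8276, 0.9310]

t=0: k=[29 29 29 29 29 29 29 0]
t=1: x=[29.0000 29.0000 29.0000 29.0000 29.0000 29.0000 25.7270 3.4232] k=[29 29 29 29 29 29 28 2]
t=2: x=[29.0000 29.0000 29.0000 29.0000 29.0000 28.8865 25.1955 5.1133] k=[29 29 29 29 29 29 25 3]
t=3: x=[29.0000 29.0000 29.0000 29.0000 29.0000 28.5458 23.0310 5.6635] k=[29 29 29 29 29 27 26 7]
t=4: x=[29.0000 29.0000 29.0000 29.0000 28.7710 27.1375 24.0180 9.3715] k=[29 29 29 29 29 29 25 11]
t=5: x=[29.0000 29.0000 29.0000 29.0000 29.0000 28.5458 23.9391 12.8211] k=[29 29 29 29 29 29 27 10]
t=6: x=[29.0000 29.0000 29.0000 29.0000 29.0000 28.7729 25.3432 12.1632] k=[29 29 29 29 29 29 27 15]
t=7: x=[29.0000 29.0000 29.0000 29.0000 29.0000 28.7729 25.9090 16.5903] k=[29 29 29 29 29 29 27 16]
t=8: x=[29.0000 29.0000 29.0000 29.0000 29.0000 28.7729 26.0221 17.4709] k=[29 29 29 29 29 28 28 18]
t=9: x=[29.0000 29.0000 29.0000 29.0000 28.8855 28.1259 26.8918 19.3413] k=[29 29 29 29 29 26 25 20]
t=10: x=[29.0000 29.0000 29.0000 29.0000 28.6565 26.2619 24.6193 20.7506] k=[29 29 29 29 29 26 24 21]
t=11: x=[29.0000 29.0000 29.0000 29.0000 28.6565 26.1481 23.9736 21.5104] k=[29 29 29 29 29 26 26 20]
t=12: x=[29.0000 29.0000 29.0000 29.0000 28.6565 26.3758 25.3777 20.8641] k=[29 29 29 29 27 23 25 20]
t=13: x=[29.0000 29.0000 29.0000 28.7690 26.7788 23.7454 24.2793 20.7506] k=[29 29 29 27 28 27 24 23]
t=14: x=[29.0000 29.0000 28.7670 27.3383 27.7750 26.7962 24.3138 23.2524] k=[29 29 28 29 29 29 24 24]
t=15: x=[29.0000 28.8825 28.2202 28.8845 29.0000 28.4322 24.6538 24.1211] k=[29 29 28 28 29 27 27 21]
t=16: x=[29.0000 28.8825 28.1038 28.1113 28.6565 27.2512 26.3612 21.8504] k=[29 29 29 29 26 24 24 24]
t=17: x=[29.0000 29.0000 29.0000 28.6535 26.1261 24.2809 24.0870 24.1211] k=[29 29 29 28 28 27 24 27]
t=18: x=[29.0000 29.0000 28.8835 28.1113 27.8896 26.7962 24.7671 26.7179] k=[29 29 26 29 26 27 25 29]
t=19: x=[29.0000 28.6475 26.6622 28.3071 26.4699 26.6825 25.7516 28.5532] k=[29 26 24 29 24 29 29 29]
t=20: x=[28.6445 26.0583 24.7582 27.8452 25.1643 28.4322 29.0000 29.0000] k=[28 28 28 27 23 26 29 29]
t=21: x=[27.9702 27.9789 27.8710 26.6457 23.8233 26.0343 28.6621 29.0000] k=[28 29 29 28 23 27 27 29]
t=22: x=[28.0885 28.8825 28.8835 27.5340 24.0526 26.5687 27.2649 28.7766] k=[28 29 29 27 23 27 24 29]
t=23: x=[28.0885 28.8825 28.7670 26.7611 23.9380 26.2273 24.9937 28.4414] k=[28 28 26 28 27 29 24 27]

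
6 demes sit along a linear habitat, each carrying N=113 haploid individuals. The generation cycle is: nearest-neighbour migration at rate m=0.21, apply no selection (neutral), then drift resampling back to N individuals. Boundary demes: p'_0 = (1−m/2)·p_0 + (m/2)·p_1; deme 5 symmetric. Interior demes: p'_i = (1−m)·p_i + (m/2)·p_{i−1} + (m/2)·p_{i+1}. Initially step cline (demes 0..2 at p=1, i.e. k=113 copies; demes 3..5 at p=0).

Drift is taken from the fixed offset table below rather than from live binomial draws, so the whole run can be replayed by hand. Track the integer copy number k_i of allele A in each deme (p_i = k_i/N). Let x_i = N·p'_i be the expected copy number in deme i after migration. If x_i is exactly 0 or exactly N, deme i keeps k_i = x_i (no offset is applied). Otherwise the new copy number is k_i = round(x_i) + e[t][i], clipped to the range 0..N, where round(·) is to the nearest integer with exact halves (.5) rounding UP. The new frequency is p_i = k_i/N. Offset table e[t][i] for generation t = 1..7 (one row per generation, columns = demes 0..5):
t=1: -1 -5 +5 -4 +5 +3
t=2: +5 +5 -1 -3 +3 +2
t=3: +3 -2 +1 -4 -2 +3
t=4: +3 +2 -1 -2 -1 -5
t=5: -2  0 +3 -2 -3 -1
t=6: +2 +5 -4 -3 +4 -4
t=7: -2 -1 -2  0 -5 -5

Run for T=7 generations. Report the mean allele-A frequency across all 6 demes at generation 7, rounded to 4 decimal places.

0.4720

t=0: k=[113 113 113 0 0 0]
t=1: x=[113.0000 113.0000 101.1350 11.8650 0.0000 0.0000] k=[113 113 106 8 0 0]
t=2: x=[113.0000 112.2650 96.4450 17.4500 0.8400 0.0000] k=[113 113 95 14 4 0]
t=3: x=[113.0000 111.1100 88.3850 21.4550 4.6300 0.4200] k=[113 109 89 17 3 3]
t=4: x=[112.5800 107.3200 83.5400 23.0900 4.4700 3.0000] k=[113 109 83 21 3 0]
t=5: x=[112.5800 106.6900 79.2200 25.6200 4.5750 0.3150] k=[111 107 82 24 2 0]
t=6: x=[110.5800 104.7950 78.5350 27.7800 4.1000 0.2100] k=[113 110 75 25 8 0]
t=7: x=[112.6850 106.6400 73.4250 28.4650 8.9450 0.8400] k=[111 106 71 28 4 0]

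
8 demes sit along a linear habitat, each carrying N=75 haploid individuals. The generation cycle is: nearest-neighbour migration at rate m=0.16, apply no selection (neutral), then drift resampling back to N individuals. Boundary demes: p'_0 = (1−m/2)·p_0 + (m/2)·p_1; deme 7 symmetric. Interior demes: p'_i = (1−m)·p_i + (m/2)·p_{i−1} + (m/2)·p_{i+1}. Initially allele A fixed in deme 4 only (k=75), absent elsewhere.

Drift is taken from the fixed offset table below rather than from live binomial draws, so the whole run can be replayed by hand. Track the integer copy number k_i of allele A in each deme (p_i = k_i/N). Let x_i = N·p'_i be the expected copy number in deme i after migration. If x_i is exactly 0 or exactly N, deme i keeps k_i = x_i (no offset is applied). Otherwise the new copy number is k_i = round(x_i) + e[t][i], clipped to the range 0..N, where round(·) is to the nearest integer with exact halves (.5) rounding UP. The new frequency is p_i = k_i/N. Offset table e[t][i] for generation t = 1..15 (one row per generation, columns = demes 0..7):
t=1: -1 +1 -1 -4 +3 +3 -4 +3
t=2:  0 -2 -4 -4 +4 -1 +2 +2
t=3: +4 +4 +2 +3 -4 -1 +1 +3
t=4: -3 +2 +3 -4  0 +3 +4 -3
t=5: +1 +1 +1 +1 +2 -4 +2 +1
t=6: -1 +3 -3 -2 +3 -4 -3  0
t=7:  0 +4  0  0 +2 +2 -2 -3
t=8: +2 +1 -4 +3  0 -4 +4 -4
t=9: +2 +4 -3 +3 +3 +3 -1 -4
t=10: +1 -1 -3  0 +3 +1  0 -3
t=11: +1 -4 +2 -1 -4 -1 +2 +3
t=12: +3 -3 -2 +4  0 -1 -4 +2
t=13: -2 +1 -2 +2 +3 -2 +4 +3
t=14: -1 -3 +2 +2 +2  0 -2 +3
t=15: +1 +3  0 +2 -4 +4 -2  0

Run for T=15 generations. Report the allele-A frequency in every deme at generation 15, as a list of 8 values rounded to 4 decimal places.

[0.0933, 0.0533, 0.0933, 0.3333, 0.3200, 0.2800, 0.1200, 0.1733]

t=0: k=[0 0 0 0 75 0 0 0]
t=1: x=[0.0000 0.0000 0.0000 6.0000 63.0000 6.0000 0.0000 0.0000] k=[0 0 0 2 66 9 0 0]
t=2: x=[0.0000 0.0000 0.1600 6.9600 56.3200 12.8400 0.7200 0.0000] k=[0 0 0 3 60 12 3 0]
t=3: x=[0.0000 0.0000 0.2400 7.3200 51.6000 15.1200 3.4800 0.2400] k=[0 0 2 10 48 14 4 3]
t=4: x=[0.0000 0.1600 2.4800 12.4000 42.2400 15.9200 4.7200 3.0800] k=[0 2 5 8 42 19 9 0]
t=5: x=[0.1600 2.0800 5.0000 10.4800 37.4400 20.0400 9.0800 0.7200] k=[1 3 6 11 39 16 11 2]
t=6: x=[1.1600 3.0800 6.1600 12.8400 34.9200 17.4400 10.6800 2.7200] k=[0 6 3 11 38 13 8 3]
t=7: x=[0.4800 5.2800 3.8800 12.5200 33.8400 14.6000 8.0000 3.4000] k=[0 9 4 13 36 17 6 0]
t=8: x=[0.7200 7.8800 5.1200 14.1200 32.6400 17.6400 6.4000 0.4800] k=[3 9 1 17 33 14 10 0]
t=9: x=[3.4800 7.8800 2.9200 17.0000 30.2000 15.2000 9.5200 0.8000] k=[5 12 0 20 33 18 9 0]
t=10: x=[5.5600 10.4800 2.5600 19.4400 30.7600 18.4800 9.0000 0.7200] k=[7 9 0 19 34 19 9 0]
t=11: x=[7.1600 8.1200 2.2400 18.6800 31.6000 19.4000 9.0800 0.7200] k=[8 4 4 18 28 18 11 4]
t=12: x=[7.6800 4.3200 5.1200 17.6800 26.4000 18.2400 11.0000 4.5600] k=[11 1 3 22 26 17 7 7]
t=13: x=[10.2000 1.9600 4.3600 20.8000 24.9600 16.9200 7.8000 7.0000] k=[8 3 2 23 28 15 12 10]
t=14: x=[7.6000 3.3200 3.7600 21.7200 26.5600 15.8000 12.0800 10.1600] k=[7 0 6 24 29 16 10 13]
t=15: x=[6.4400 1.0400 6.9600 22.9600 27.5600 16.5600 10.7200 12.7600] k=[7 4 7 25 24 21 9 13]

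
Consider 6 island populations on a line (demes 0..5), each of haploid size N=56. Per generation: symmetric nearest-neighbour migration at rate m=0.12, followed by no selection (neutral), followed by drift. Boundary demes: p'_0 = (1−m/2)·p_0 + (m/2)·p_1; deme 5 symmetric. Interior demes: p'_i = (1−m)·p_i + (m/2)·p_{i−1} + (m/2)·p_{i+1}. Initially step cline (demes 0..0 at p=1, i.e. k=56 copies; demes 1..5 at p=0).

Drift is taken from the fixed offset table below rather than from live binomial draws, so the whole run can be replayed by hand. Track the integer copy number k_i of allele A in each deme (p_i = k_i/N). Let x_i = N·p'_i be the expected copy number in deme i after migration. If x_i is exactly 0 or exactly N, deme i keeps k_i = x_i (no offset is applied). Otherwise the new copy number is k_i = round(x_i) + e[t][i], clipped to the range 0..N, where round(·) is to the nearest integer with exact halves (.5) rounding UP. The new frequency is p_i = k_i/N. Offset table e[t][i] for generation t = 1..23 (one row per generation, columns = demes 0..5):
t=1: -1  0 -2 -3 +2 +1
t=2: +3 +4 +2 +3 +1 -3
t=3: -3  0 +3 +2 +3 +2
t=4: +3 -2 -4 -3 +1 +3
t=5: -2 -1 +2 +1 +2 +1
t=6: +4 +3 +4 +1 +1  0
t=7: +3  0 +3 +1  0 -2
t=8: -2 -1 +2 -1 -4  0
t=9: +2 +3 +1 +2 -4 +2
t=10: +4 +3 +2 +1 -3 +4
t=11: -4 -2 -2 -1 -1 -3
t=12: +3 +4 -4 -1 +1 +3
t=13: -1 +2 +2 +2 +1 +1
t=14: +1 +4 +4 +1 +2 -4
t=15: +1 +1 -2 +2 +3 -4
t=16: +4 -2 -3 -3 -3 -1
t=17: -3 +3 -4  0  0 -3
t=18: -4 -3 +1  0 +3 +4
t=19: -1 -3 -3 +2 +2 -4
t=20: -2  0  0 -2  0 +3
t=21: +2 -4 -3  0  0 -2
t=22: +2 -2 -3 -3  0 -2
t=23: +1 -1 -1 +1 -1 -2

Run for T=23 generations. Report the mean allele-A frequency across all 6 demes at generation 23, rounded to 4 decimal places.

0.2202

t=0: k=[56 0 0 0 0 0]
t=1: x=[52.6400 3.3600 0.0000 0.0000 0.0000 0.0000] k=[52 3 0 0 0 0]
t=2: x=[49.0600 5.7600 0.1800 0.0000 0.0000 0.0000] k=[52 10 2 0 0 0]
t=3: x=[49.4800 12.0400 2.3600 0.1200 0.0000 0.0000] k=[46 12 5 2 0 0]
t=4: x=[43.9600 13.6200 5.2400 2.0600 0.1200 0.0000] k=[47 12 1 0 1 0]
t=5: x=[44.9000 13.4400 1.6000 0.1200 0.8800 0.0600] k=[43 12 4 1 3 1]
t=6: x=[41.1400 13.3800 4.3000 1.3000 2.7600 1.1200] k=[45 16 8 2 4 1]
t=7: x=[43.2600 17.2600 8.1200 2.4800 3.7000 1.1800] k=[46 17 11 3 4 0]
t=8: x=[44.2600 18.3800 10.8800 3.5400 3.7000 0.2400] k=[42 17 13 3 0 0]
t=9: x=[40.5000 18.2600 12.6400 3.4200 0.1800 0.0000] k=[43 21 14 5 0 0]
t=10: x=[41.6800 21.9000 13.8800 5.2400 0.3000 0.0000] k=[46 25 16 6 0 0]
t=11: x=[44.7400 25.7200 15.9400 6.2400 0.3600 0.0000] k=[41 24 14 5 0 0]
t=12: x=[39.9800 24.4200 14.0600 5.2400 0.3000 0.0000] k=[43 28 10 4 1 0]
t=13: x=[42.1000 27.8200 10.7200 4.1800 1.1200 0.0600] k=[41 30 13 6 2 1]
t=14: x=[40.3400 29.6400 13.6000 6.1800 2.1800 1.0600] k=[41 34 18 7 4 0]
t=15: x=[40.5800 33.4600 18.3000 7.4800 3.9400 0.2400] k=[42 34 16 9 7 0]
t=16: x=[41.5200 33.4000 16.6600 9.3000 6.7000 0.4200] k=[46 31 14 6 4 0]
t=17: x=[45.1000 30.8800 14.5400 6.3600 3.8800 0.2400] k=[42 34 11 6 4 0]
t=18: x=[41.5200 33.1000 12.0800 6.1800 3.8800 0.2400] k=[38 30 13 6 7 4]
t=19: x=[37.5200 29.4600 13.6000 6.4800 6.7600 4.1800] k=[37 26 11 8 9 0]
t=20: x=[36.3400 25.7600 11.7200 8.2400 8.4000 0.5400] k=[34 26 12 6 8 4]
t=21: x=[33.5200 25.6400 12.4800 6.4800 7.6400 4.2400] k=[36 22 9 6 8 2]
t=22: x=[35.1600 22.0600 9.6000 6.3000 7.5200 2.3600] k=[37 20 7 3 8 0]
t=23: x=[35.9800 20.2400 7.5400 3.5400 7.2200 0.4800] k=[37 19 7 5 6 0]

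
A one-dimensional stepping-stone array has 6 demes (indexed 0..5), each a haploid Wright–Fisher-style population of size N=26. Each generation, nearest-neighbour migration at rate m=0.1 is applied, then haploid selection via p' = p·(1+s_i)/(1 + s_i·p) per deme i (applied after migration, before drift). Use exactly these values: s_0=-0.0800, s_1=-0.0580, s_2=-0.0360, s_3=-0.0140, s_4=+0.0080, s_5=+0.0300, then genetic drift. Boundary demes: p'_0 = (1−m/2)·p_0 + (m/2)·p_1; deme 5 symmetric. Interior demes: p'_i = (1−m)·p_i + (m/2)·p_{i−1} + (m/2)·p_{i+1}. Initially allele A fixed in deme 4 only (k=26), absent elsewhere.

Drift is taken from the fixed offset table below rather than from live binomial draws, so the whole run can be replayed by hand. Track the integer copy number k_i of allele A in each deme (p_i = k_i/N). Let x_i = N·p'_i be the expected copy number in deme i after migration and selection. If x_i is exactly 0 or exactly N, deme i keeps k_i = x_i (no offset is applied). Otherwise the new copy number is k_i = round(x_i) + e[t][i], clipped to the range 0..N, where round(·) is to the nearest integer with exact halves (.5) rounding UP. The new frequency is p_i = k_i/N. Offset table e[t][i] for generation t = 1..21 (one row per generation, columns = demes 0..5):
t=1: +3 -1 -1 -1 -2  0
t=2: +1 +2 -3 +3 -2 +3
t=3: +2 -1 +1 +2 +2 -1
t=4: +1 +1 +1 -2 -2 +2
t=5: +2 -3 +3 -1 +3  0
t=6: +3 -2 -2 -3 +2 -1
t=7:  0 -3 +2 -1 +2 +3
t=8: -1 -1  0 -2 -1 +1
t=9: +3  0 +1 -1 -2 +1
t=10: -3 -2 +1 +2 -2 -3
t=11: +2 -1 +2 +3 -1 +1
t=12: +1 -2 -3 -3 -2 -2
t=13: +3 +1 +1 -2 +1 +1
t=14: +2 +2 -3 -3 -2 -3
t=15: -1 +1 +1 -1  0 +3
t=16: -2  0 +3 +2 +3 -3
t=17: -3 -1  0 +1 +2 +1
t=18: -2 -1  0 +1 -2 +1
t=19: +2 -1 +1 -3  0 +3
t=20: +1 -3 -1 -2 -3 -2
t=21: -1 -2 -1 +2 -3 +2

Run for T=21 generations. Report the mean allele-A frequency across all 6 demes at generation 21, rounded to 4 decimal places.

t=0: k=[0 0 0 0 26 0]
t=1: x=[0.0000 0.0000 0.0000 1.2827 23.4186 1.3370] k=[0 0 0 0 21 1]
t=2: x=[0.0000 0.0000 0.0000 1.0359 18.9909 2.0553] k=[0 0 0 4 17 5]
t=3: x=[0.0000 0.0000 0.1929 4.3982 15.7994 5.7310] k=[0 0 1 6 18 5]
t=4: x=[0.0000 0.0471 1.1587 6.2826 16.7974 5.7818] k=[0 1 2 4 15 8]
t=5: x=[0.0460 0.9441 1.9818 4.3982 14.1514 8.5184] k=[2 0 5 3 17 9]
t=6: x=[1.7583 0.3300 4.5116 3.7545 15.9492 9.5781] k=[5 0 3 1 18 9]
t=7: x=[4.4348 0.3771 2.6611 1.9247 16.7475 9.6285] k=[4 0 5 1 19 13]
t=8: x=[3.5374 0.4243 4.4140 2.0729 17.8447 13.4920] k=[3 0 4 0 17 14]
t=9: x=[2.6452 0.3300 3.4878 1.0359 16.0490 14.3404] k=[6 0 4 0 14 15]
t=10: x=[5.3376 0.4715 3.4878 0.8878 13.4017 15.1374] k=[2 0 4 3 11 12]
t=11: x=[1.7583 0.2828 3.6339 3.4080 10.7001 12.1411] k=[4 0 6 6 10 13]
t=12: x=[3.5374 0.4715 5.5385 6.1337 9.9990 13.0421] k=[5 0 3 3 8 11]
t=13: x=[4.4348 0.3771 2.7583 3.2101 7.9439 11.0373] k=[7 1 4 1 9 12]
t=14: x=[6.2937 1.3703 3.5852 1.5296 8.7963 12.0409] k=[8 3 1 0 7 9]
t=15: x=[7.3042 2.9883 1.0137 0.3945 6.7899 9.0738] k=[6 4 2 0 7 12]
t=16: x=[5.5284 3.8019 1.9334 0.4438 6.9405 11.9406] k=[4 4 5 2 10 9]
t=17: x=[3.7259 3.8499 4.6582 2.5178 9.5982 9.2252] k=[1 3 5 4 12 10]
t=18: x=[1.0154 2.8450 4.7070 4.3982 11.5511 10.2832] k=[0 2 5 5 10 11]
t=19: x=[0.0920 1.9400 4.7070 5.1912 9.8487 11.1378] k=[2 1 6 2 10 14]
t=20: x=[1.8048 1.2282 5.3916 2.5672 9.8487 13.9912] k=[3 0 4 1 7 12]
t=21: x=[2.6452 0.3300 3.5365 1.4308 6.9907 11.9406] k=[2 0 3 3 4 14]

0.1667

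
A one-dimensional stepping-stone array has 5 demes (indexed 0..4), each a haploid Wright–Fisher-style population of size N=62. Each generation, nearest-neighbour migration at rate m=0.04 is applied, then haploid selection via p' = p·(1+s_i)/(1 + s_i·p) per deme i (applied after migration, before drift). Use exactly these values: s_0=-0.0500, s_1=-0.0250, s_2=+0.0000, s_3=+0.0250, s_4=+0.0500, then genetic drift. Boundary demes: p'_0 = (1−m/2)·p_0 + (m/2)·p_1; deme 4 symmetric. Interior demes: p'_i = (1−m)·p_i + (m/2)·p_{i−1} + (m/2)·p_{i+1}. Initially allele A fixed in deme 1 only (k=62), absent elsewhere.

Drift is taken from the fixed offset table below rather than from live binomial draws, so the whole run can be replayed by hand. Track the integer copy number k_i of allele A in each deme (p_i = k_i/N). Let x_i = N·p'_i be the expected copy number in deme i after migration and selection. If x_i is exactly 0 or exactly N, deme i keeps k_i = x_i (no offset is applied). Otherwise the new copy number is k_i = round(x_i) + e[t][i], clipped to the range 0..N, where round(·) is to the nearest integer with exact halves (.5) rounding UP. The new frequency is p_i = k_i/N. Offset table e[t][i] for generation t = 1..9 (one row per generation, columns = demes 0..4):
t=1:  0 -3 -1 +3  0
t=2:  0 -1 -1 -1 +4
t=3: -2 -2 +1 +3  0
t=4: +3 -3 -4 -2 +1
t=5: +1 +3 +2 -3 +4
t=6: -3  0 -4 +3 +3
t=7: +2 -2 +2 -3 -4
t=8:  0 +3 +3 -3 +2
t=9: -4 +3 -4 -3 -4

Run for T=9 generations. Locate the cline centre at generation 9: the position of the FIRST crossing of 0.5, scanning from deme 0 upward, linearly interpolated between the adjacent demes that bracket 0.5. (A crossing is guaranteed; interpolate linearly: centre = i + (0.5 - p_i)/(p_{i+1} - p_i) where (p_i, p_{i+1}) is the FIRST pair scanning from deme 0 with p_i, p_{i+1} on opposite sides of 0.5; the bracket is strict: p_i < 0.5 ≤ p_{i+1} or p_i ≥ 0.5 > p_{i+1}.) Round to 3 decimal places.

t=0: k=[0 62 0 0 0]
t=1: x=[1.1792 59.4590 1.2400 0.0000 0.0000] k=[1 56 0 0 0]
t=2: x=[1.9984 53.5978 1.1200 0.0000 0.0000] k=[2 53 0 0 0]
t=3: x=[2.8760 50.6877 1.0600 0.0000 0.0000] k=[1 49 2 0 0]
t=4: x=[1.8649 46.8115 2.9000 0.0410 0.0000] k=[5 44 0 0 0]
t=5: x=[5.5167 41.9985 0.8800 0.0000 0.0000] k=[7 45 3 0 0]
t=6: x=[7.4184 43.0687 3.7800 0.0615 0.0000] k=[4 43 0 3 0]
t=7: x=[4.5586 41.0099 0.9200 2.9486 0.0630] k=[7 39 3 0 0]
t=8: x=[7.3030 37.2646 3.6600 0.0615 0.0000] k=[7 40 7 0 0]
t=9: x=[7.3222 38.3105 7.5200 0.1435 0.0000] k=[3 41 4 0 0]

0.737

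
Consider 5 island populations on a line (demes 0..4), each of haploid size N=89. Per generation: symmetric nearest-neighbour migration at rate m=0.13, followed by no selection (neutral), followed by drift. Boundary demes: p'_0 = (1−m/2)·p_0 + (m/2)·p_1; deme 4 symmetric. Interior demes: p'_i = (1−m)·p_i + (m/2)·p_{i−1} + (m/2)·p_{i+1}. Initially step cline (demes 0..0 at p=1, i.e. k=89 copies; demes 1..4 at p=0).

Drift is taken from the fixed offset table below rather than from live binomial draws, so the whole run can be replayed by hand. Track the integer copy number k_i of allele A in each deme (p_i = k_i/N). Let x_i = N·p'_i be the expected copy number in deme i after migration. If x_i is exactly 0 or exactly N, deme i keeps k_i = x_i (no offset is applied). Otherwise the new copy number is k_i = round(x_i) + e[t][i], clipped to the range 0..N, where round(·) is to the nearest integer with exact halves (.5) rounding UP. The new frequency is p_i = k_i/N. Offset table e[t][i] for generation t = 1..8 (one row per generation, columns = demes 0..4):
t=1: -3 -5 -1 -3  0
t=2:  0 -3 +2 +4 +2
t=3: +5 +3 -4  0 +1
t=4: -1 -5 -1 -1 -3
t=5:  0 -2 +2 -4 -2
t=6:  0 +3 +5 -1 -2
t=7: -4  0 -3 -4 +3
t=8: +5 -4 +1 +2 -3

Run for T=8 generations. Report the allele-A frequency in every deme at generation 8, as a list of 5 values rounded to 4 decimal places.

[0.6517, 0.1798, 0.0787, 0.0225, 0.0000]

t=0: k=[89 0 0 0 0]
t=1: x=[83.2150 5.7850 0.0000 0.0000 0.0000] k=[80 1 0 0 0]
t=2: x=[74.8650 6.0700 0.0650 0.0000 0.0000] k=[75 3 2 0 0]
t=3: x=[70.3200 7.6150 1.9350 0.1300 0.0000] k=[75 11 0 0 0]
t=4: x=[70.8400 14.4450 0.7150 0.0000 0.0000] k=[70 9 0 0 0]
t=5: x=[66.0350 12.3800 0.5850 0.0000 0.0000] k=[66 10 3 0 0]
t=6: x=[62.3600 13.1850 3.2600 0.1950 0.0000] k=[62 16 8 0 0]
t=7: x=[59.0100 18.4700 8.0000 0.5200 0.0000] k=[55 18 5 0 0]
t=8: x=[52.5950 19.5600 5.5200 0.3250 0.0000] k=[58 16 7 2 0]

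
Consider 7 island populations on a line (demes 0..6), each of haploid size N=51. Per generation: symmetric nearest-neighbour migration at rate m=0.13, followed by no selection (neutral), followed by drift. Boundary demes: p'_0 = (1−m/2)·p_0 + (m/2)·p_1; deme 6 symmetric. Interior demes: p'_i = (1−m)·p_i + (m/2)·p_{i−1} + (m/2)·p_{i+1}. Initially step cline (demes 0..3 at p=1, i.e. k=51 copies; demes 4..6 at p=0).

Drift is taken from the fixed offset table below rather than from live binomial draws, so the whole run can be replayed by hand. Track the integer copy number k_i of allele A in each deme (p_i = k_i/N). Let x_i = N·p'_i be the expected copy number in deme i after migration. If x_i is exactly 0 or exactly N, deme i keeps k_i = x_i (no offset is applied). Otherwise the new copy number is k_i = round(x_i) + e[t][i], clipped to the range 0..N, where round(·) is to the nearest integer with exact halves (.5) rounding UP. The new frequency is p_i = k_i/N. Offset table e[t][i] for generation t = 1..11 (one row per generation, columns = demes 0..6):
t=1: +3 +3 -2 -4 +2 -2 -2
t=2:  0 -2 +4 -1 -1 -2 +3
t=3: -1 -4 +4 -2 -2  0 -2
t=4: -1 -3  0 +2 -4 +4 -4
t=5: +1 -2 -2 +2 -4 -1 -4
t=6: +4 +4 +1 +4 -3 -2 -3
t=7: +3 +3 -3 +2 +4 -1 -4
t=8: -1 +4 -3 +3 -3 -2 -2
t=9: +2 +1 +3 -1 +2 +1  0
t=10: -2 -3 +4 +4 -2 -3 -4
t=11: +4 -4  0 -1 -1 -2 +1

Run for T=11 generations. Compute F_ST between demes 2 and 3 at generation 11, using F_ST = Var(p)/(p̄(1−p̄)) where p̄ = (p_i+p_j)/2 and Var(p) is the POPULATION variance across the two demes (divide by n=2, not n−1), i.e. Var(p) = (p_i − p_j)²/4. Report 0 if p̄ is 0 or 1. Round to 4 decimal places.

t=0: k=[51 51 51 51 0 0 0]
t=1: x=[51.0000 51.0000 51.0000 47.6850 3.3150 0.0000 0.0000] k=[51 51 51 44 5 0 0]
t=2: x=[51.0000 51.0000 50.5450 41.9200 7.2100 0.3250 0.0000] k=[51 51 51 41 6 0 0]
t=3: x=[51.0000 51.0000 50.3500 39.3750 7.8850 0.3900 0.0000] k=[51 51 51 37 6 0 0]
t=4: x=[51.0000 51.0000 50.0900 35.8950 7.6250 0.3900 0.0000] k=[51 51 50 38 4 4 0]
t=5: x=[51.0000 50.9350 49.2850 36.5700 6.2100 3.7400 0.2600] k=[51 49 47 39 2 3 0]
t=6: x=[50.8700 49.0000 46.6100 37.1150 4.4700 2.7400 0.1950] k=[51 51 48 41 1 1 0]
t=7: x=[51.0000 50.8050 47.7400 38.8550 3.6000 0.9350 0.0650] k=[51 51 45 41 8 0 0]
t=8: x=[51.0000 50.6100 45.1300 39.1150 9.6250 0.5200 0.0000] k=[51 51 42 42 7 0 0]
t=9: x=[51.0000 50.4150 42.5850 39.7250 8.8200 0.4550 0.0000] k=[51 51 46 39 11 1 0]
t=10: x=[51.0000 50.6750 45.8700 37.6350 12.1700 1.5850 0.0650] k=[51 48 50 42 10 0 0]
t=11: x=[50.8050 48.3250 49.3500 40.4400 11.4300 0.6500 0.0000] k=[51 44 49 39 10 0 0]

0.0812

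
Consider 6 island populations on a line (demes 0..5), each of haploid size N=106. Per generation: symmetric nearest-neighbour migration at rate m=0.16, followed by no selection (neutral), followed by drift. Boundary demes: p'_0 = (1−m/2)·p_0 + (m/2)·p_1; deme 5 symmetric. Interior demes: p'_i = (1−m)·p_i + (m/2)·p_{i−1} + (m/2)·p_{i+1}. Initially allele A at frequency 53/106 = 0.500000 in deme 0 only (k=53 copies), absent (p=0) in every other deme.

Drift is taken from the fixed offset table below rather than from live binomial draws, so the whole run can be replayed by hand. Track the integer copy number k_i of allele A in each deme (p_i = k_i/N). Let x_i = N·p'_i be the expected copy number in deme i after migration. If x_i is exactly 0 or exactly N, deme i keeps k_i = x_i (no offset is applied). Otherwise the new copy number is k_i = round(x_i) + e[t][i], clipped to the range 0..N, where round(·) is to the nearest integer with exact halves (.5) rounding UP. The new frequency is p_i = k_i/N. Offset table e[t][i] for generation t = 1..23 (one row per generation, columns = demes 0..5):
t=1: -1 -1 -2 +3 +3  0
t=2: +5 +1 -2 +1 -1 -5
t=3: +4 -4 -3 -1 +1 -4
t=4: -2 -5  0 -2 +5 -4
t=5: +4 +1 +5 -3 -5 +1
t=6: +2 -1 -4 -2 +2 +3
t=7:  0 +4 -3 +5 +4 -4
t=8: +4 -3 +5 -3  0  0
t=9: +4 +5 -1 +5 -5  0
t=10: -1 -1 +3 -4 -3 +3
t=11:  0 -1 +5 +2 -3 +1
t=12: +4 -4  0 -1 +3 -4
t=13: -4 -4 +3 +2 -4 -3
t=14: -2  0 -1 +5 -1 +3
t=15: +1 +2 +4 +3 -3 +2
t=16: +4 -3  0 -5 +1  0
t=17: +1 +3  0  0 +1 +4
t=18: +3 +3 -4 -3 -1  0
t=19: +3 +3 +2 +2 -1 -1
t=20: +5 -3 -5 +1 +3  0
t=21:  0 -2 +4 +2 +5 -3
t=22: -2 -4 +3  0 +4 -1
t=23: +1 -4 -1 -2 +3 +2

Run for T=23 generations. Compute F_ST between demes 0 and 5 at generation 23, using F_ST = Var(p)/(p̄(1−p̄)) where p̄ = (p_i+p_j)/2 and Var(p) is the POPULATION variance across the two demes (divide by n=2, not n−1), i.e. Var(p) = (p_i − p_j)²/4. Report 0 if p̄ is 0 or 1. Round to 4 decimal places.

t=0: k=[53 0 0 0 0 0]
t=1: x=[48.7600 4.2400 0.0000 0.0000 0.0000 0.0000] k=[48 3 0 0 0 0]
t=2: x=[44.4000 6.3600 0.2400 0.0000 0.0000 0.0000] k=[49 7 0 0 0 0]
t=3: x=[45.6400 9.8000 0.5600 0.0000 0.0000 0.0000] k=[50 6 0 0 0 0]
t=4: x=[46.4800 9.0400 0.4800 0.0000 0.0000 0.0000] k=[44 4 0 0 0 0]
t=5: x=[40.8000 6.8800 0.3200 0.0000 0.0000 0.0000] k=[45 8 5 0 0 0]
t=6: x=[42.0400 10.7200 4.8400 0.4000 0.0000 0.0000] k=[44 10 1 0 0 0]
t=7: x=[41.2800 12.0000 1.6400 0.0800 0.0000 0.0000] k=[41 16 0 5 0 0]
t=8: x=[39.0000 16.7200 1.6800 4.2000 0.4000 0.0000] k=[43 14 7 1 0 0]
t=9: x=[40.6800 15.7600 7.0800 1.4000 0.0800 0.0000] k=[45 21 6 6 0 0]
t=10: x=[43.0800 21.7200 7.2000 5.5200 0.4800 0.0000] k=[42 21 10 2 0 0]
t=11: x=[40.3200 21.8000 10.2400 2.4800 0.1600 0.0000] k=[40 21 15 4 0 0]
t=12: x=[38.4800 22.0400 14.6000 4.5600 0.3200 0.0000] k=[42 18 15 4 3 0]
t=13: x=[40.0800 19.6800 14.3600 4.8000 2.8400 0.2400] k=[36 16 17 7 0 0]
t=14: x=[34.4000 17.6800 16.1200 7.2400 0.5600 0.0000] k=[32 18 15 12 0 0]
t=15: x=[30.8800 18.8800 15.0000 11.2800 0.9600 0.0000] k=[32 21 19 14 0 0]
t=16: x=[31.1200 21.7200 18.7600 13.2800 1.1200 0.0000] k=[35 19 19 8 2 0]
t=17: x=[33.7200 20.2800 18.1200 8.4000 2.3200 0.1600] k=[35 23 18 8 3 4]
t=18: x=[34.0400 23.5600 17.6000 8.4000 3.4800 3.9200] k=[37 27 14 5 2 4]
t=19: x=[36.2000 26.7600 14.3200 5.4800 2.4000 3.8400] k=[39 30 16 7 1 3]
t=20: x=[38.2800 29.6000 16.4000 7.2400 1.6400 2.8400] k=[43 27 11 8 5 3]
t=21: x=[41.7200 27.0000 12.0400 8.0000 5.0800 3.1600] k=[42 25 16 10 10 0]
t=22: x=[40.6400 25.6400 16.2400 10.4800 9.2000 0.8000] k=[39 22 19 10 13 0]
t=23: x=[37.6400 23.1200 18.5200 10.9600 11.7200 1.0400] k=[39 19 18 9 15 3]

0.1815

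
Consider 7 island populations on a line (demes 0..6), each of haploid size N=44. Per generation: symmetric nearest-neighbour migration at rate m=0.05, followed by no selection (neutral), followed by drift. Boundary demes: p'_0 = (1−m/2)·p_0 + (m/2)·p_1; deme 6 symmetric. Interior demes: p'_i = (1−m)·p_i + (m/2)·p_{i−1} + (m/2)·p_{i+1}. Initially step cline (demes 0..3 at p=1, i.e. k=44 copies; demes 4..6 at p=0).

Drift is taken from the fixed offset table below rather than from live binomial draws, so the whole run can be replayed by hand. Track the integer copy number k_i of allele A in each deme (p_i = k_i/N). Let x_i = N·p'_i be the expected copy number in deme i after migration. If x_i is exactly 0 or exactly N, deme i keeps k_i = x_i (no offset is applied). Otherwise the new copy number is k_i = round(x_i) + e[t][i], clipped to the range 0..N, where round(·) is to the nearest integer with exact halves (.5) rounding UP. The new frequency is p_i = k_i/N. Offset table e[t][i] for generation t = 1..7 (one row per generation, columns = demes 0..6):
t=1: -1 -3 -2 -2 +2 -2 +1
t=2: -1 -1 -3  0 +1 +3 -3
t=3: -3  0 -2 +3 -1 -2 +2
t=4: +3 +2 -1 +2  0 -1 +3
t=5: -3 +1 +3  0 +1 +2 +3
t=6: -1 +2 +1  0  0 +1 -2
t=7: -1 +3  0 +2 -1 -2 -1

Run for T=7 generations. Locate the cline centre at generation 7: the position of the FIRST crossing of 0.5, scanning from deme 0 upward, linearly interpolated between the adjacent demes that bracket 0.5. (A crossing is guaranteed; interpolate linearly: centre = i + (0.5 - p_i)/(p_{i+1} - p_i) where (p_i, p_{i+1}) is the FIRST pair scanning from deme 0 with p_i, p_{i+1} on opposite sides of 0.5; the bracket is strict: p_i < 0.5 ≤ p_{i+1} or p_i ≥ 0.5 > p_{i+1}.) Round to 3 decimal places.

t=0: k=[44 44 44 44 0 0 0]
t=1: x=[44.0000 44.0000 44.0000 42.9000 1.1000 0.0000 0.0000] k=[44 44 44 41 3 0 0]
t=2: x=[44.0000 44.0000 43.9250 40.1250 3.8750 0.0750 0.0000] k=[44 44 41 40 5 3 0]
t=3: x=[44.0000 43.9250 41.0500 39.1500 5.8250 2.9750 0.0750] k=[44 44 39 42 5 1 2]
t=4: x=[44.0000 43.8750 39.2000 41.0000 5.8250 1.1250 1.9750] k=[44 44 38 43 6 0 5]
t=5: x=[44.0000 43.8500 38.2750 41.9500 6.7750 0.2750 4.8750] k=[44 44 41 42 8 2 8]
t=6: x=[44.0000 43.9250 41.1000 41.1250 8.7000 2.3000 7.8500] k=[44 44 42 41 9 3 6]
t=7: x=[44.0000 43.9500 42.0250 40.2250 9.6500 3.2250 5.9250] k=[44 44 42 42 9 1 5]

3.606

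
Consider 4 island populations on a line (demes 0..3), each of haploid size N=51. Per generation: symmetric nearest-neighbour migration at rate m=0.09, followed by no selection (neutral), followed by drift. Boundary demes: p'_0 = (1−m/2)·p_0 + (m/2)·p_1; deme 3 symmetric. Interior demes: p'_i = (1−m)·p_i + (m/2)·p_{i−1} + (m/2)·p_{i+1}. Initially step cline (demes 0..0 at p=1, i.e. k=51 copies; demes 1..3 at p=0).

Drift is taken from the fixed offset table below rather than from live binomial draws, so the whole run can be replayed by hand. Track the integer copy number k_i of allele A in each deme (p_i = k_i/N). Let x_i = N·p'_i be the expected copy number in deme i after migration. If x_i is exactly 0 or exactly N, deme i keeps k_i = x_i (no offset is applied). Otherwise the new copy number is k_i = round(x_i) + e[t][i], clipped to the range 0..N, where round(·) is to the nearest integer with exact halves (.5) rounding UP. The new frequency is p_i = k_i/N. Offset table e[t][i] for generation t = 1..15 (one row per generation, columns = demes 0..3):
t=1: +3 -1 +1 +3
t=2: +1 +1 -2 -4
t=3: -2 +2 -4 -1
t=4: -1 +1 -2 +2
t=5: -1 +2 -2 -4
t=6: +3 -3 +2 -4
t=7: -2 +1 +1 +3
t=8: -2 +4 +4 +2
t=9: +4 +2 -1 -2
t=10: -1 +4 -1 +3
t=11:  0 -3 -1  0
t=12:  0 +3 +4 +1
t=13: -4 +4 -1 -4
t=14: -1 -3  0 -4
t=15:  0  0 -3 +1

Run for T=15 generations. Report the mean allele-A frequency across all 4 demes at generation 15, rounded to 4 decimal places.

t=0: k=[51 0 0 0]
t=1: x=[48.7050 2.2950 0.0000 0.0000] k=[51 1 0 0]
t=2: x=[48.7500 3.2050 0.0450 0.0000] k=[50 4 0 0]
t=3: x=[47.9300 5.8900 0.1800 0.0000] k=[46 8 0 0]
t=4: x=[44.2900 9.3500 0.3600 0.0000] k=[43 10 0 0]
t=5: x=[41.5150 11.0350 0.4500 0.0000] k=[41 13 0 0]
t=6: x=[39.7400 13.6750 0.5850 0.0000] k=[43 11 3 0]
t=7: x=[41.5600 12.0800 3.2250 0.1350] k=[40 13 4 3]
t=8: x=[38.7850 13.8100 4.3600 3.0450] k=[37 18 8 5]
t=9: x=[36.1450 18.4050 8.3150 5.1350] k=[40 20 7 3]
t=10: x=[39.1000 20.3150 7.4050 3.1800] k=[38 24 6 6]
t=11: x=[37.3700 23.8200 6.8100 6.0000] k=[37 21 6 6]
t=12: x=[36.2800 21.0450 6.6750 6.0000] k=[36 24 11 7]
t=13: x=[35.4600 23.9550 11.4050 7.1800] k=[31 28 10 3]
t=14: x=[30.8650 27.3250 10.4950 3.3150] k=[30 24 10 0]
t=15: x=[29.7300 23.6400 10.1800 0.4500] k=[30 24 7 1]

0.3039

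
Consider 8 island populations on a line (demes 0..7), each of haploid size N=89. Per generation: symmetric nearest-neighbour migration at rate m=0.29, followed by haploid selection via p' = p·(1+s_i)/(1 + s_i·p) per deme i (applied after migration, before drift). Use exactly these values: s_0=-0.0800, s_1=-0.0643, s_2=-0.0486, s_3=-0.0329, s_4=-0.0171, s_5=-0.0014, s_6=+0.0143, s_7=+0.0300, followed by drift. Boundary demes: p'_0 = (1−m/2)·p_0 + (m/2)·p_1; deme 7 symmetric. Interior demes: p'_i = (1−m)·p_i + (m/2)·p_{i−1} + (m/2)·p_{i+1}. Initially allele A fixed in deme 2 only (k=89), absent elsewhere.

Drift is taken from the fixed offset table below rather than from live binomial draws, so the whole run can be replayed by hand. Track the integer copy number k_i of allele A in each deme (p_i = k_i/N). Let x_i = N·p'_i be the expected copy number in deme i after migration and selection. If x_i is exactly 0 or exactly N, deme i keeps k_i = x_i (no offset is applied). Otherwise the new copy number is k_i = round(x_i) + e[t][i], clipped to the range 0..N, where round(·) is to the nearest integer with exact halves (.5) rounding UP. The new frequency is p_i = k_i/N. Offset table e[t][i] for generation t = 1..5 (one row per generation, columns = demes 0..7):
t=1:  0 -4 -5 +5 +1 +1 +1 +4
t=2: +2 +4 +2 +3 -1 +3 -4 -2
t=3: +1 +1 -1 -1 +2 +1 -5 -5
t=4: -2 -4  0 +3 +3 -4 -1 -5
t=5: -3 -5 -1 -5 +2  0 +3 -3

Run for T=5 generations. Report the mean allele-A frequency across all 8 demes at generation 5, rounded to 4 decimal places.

0.0983

t=0: k=[0 0 89 0 0 0 0 0]
t=1: x=[0.0000 12.1889 62.2676 12.5402 0.0000 0.0000 0.0000 0.0000] k=[0 8 57 18 0 0 0 0]
t=2: x=[1.0683 13.1811 43.1319 20.5122 2.5667 0.0000 0.0000 0.0000] k=[3 17 45 24 2 0 0 0]
t=3: x=[4.6486 18.0546 36.8151 23.2754 4.8207 0.2896 0.0000 0.0000] k=[6 19 36 22 7 1 0 0]
t=4: x=[7.3060 18.5839 30.4985 21.3081 8.1760 1.7226 0.1471 0.0000] k=[5 15 30 24 11 0 0 0]
t=5: x=[5.9686 14.8830 26.0281 22.4193 11.1211 1.5928 0.0000 0.0000] k=[3 10 25 17 13 2 0 0]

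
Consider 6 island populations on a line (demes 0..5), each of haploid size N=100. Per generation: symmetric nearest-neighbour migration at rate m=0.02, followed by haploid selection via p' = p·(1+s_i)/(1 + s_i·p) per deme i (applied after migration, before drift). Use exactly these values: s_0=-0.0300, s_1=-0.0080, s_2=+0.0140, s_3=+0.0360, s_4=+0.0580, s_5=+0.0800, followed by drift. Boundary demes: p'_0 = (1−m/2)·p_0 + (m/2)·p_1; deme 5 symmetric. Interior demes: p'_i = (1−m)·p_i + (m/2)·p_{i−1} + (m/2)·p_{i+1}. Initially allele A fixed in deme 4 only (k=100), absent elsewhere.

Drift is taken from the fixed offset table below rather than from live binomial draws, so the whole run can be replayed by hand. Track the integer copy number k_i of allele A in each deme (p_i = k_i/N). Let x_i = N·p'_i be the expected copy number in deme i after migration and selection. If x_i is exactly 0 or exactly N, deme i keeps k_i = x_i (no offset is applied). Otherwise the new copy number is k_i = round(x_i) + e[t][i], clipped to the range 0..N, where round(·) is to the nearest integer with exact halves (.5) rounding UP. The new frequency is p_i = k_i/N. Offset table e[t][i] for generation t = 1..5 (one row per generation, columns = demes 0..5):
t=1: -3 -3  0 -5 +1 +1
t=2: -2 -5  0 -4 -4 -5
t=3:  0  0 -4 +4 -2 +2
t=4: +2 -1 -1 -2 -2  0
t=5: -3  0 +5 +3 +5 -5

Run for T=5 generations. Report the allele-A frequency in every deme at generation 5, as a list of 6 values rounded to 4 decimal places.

[0.0000, 0.0000, 0.0500, 0.0800, 0.9100, 0.0000]

t=0: k=[0 0 0 0 100 0]
t=1: x=[0.0000 0.0000 0.0000 1.0356 98.1076 1.0791] k=[0 0 0 0 99 2]
t=2: x=[0.0000 0.0000 0.0000 1.0253 97.1977 3.2000] k=[0 0 0 0 93 0]
t=3: x=[0.0000 0.0000 0.0000 0.9632 91.5848 1.0037] k=[0 0 0 5 90 3]
t=4: x=[0.0000 0.0000 0.0507 5.9963 88.8509 4.1667] k=[0 0 0 4 87 4]
t=5: x=[0.0000 0.0000 0.0406 4.9539 86.0314 5.1963] k=[0 0 5 8 91 0]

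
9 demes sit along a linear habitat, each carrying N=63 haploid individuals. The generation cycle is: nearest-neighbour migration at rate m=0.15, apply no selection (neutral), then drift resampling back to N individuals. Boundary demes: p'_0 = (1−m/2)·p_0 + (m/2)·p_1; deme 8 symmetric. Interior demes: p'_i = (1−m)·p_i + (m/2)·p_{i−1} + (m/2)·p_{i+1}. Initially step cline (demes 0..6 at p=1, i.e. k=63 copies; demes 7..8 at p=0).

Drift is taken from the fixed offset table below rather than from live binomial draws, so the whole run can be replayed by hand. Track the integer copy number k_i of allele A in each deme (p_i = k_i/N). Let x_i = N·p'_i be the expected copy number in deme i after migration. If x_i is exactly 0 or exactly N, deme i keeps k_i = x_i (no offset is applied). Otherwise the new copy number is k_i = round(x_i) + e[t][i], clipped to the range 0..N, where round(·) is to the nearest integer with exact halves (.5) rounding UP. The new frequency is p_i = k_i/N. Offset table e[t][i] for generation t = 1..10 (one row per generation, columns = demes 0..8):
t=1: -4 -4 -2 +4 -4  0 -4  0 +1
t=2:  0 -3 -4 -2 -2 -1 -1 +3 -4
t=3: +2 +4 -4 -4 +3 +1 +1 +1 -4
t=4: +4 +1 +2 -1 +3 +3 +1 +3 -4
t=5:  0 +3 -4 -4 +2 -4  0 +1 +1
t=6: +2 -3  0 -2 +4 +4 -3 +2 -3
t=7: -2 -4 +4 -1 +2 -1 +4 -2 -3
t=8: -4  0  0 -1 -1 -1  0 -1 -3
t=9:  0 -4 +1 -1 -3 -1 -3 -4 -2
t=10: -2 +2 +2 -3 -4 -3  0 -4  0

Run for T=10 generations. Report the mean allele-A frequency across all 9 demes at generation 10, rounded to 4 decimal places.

0.7249

t=0: k=[63 63 63 63 63 63 63 0 0]
t=1: x=[63.0000 63.0000 63.0000 63.0000 63.0000 63.0000 58.2750 4.7250 0.0000] k=[63 63 63 63 63 63 54 5 0]
t=2: x=[63.0000 63.0000 63.0000 63.0000 63.0000 62.3250 51.0000 8.3000 0.3750] k=[63 63 63 63 63 61 50 11 0]
t=3: x=[63.0000 63.0000 63.0000 63.0000 62.8500 60.3250 47.9000 13.1000 0.8250] k=[63 63 63 63 63 61 49 14 0]
t=4: x=[63.0000 63.0000 63.0000 63.0000 62.8500 60.2500 47.2750 15.5750 1.0500] k=[63 63 63 63 63 63 48 19 0]
t=5: x=[63.0000 63.0000 63.0000 63.0000 63.0000 61.8750 46.9500 19.7500 1.4250] k=[63 63 63 63 63 58 47 21 2]
t=6: x=[63.0000 63.0000 63.0000 63.0000 62.6250 57.5500 45.8750 21.5250 3.4250] k=[63 63 63 63 63 62 43 24 0]
t=7: x=[63.0000 63.0000 63.0000 63.0000 62.9250 60.6500 43.0000 23.6250 1.8000] k=[63 63 63 63 63 60 47 22 0]
t=8: x=[63.0000 63.0000 63.0000 63.0000 62.7750 59.2500 46.1000 22.2250 1.6500] k=[63 63 63 63 62 58 46 21 0]
t=9: x=[63.0000 63.0000 63.0000 62.9250 61.7750 57.4000 45.0250 21.3000 1.5750] k=[63 63 63 62 59 56 42 17 0]
t=10: x=[63.0000 63.0000 62.9250 61.8500 59.0000 55.1750 41.1750 17.6000 1.2750] k=[63 63 63 59 55 52 41 14 1]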